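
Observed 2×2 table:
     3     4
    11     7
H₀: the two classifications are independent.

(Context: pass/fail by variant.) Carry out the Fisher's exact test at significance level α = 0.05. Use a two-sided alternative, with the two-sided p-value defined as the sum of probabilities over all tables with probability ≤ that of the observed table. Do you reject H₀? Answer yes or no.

reject H₀: no

Margins: r₁=7, r₂=18, c₁=14, c₂=11, n=25
p_obs = C(7,3)·C(18,11)/C(25,14); sum pmf over tables with pmf ≤ p_obs
p-value (two-sided) = 0.65641
At α=0.05: p ≥ α → fail to reject H₀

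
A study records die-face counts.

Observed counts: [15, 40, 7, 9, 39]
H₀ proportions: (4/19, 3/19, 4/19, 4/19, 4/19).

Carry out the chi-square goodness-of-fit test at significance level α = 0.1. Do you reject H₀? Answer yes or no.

n = 110; E_i = n·p_i = [23.16, 17.37, 23.16, 23.16, 23.16]
χ² = (15−23.16)²/23.16 + (40−17.37)²/17.37 + (7−23.16)²/23.16 + (9−23.16)²/23.16 + (39−23.16)²/23.16 = 63.1303
df = 4
p-value (upper-tail) = 0.00000
At α=0.1: p < α → reject H₀

reject H₀: yes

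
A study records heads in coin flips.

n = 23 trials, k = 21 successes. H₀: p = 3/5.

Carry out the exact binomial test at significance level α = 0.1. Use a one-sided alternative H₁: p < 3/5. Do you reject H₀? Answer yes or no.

Exact binomial: n=23, k=21, p₀=3/5=0.6000
P(X≤21) from Σ C(n,i)·p₀^i·(1−p₀)^(n−i)
p-value (one-sided, H₁ less) = 0.99987
At α=0.1: p ≥ α → fail to reject H₀

reject H₀: no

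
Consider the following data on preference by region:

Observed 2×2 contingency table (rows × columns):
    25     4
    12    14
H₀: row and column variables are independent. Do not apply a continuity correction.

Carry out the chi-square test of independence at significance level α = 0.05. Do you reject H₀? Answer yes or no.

Row totals [29, 26], col totals [37, 18], n=55
χ² = (25−19.51)²/19.51 + (4−9.49)²/9.49 + (12−17.49)²/17.49 + (14−8.51)²/8.51 = 9.9892
df = 1
p-value (upper-tail) = 0.00157
At α=0.05: p < α → reject H₀

reject H₀: yes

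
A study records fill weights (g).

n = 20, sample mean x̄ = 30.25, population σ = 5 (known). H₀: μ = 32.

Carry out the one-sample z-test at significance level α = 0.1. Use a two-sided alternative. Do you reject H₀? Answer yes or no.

reject H₀: no

SE = σ/√n = 5/√20 = 1.1180
z = (x̄−μ₀)/SE = (30.25−32)/1.1180 = -1.5652
p-value (two-sided) = 0.11752
At α=0.1: p ≥ α → fail to reject H₀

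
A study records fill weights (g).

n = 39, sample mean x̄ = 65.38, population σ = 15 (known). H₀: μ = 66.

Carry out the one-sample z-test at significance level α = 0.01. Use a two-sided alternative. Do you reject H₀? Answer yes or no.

reject H₀: no

SE = σ/√n = 15/√39 = 2.4019
z = (x̄−μ₀)/SE = (65.38−66)/2.4019 = -0.2581
p-value (two-sided) = 0.79631
At α=0.01: p ≥ α → fail to reject H₀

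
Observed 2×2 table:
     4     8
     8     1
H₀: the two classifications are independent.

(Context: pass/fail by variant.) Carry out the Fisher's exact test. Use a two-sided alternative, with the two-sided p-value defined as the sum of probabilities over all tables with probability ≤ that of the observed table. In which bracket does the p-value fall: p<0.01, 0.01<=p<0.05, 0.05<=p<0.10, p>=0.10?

Margins: r₁=12, r₂=9, c₁=12, c₂=9, n=21
p_obs = C(12,4)·C(9,8)/C(21,12); sum pmf over tables with pmf ≤ p_obs
p-value (two-sided) = 0.02436
→ bracket: 0.01<=p<0.05

p-value bracket: 0.01<=p<0.05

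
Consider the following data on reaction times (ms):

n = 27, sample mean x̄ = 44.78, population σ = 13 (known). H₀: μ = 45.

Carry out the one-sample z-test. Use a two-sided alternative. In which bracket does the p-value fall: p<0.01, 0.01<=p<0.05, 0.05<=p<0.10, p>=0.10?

p-value bracket: p>=0.10

SE = σ/√n = 13/√27 = 2.5019
z = (x̄−μ₀)/SE = (44.78−45)/2.5019 = -0.0879
p-value (two-sided) = 0.92993
→ bracket: p>=0.10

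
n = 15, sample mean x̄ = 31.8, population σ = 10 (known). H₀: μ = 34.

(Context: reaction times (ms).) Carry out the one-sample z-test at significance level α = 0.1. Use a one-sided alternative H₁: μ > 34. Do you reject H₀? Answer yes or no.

SE = σ/√n = 10/√15 = 2.5820
z = (x̄−μ₀)/SE = (31.8−34)/2.5820 = -0.8521
p-value (one-sided, H₁ greater) = 0.80291
At α=0.1: p ≥ α → fail to reject H₀

reject H₀: no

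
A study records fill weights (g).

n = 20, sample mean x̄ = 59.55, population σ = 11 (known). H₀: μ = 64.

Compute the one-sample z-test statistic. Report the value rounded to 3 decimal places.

SE = σ/√n = 11/√20 = 2.4597
z = (x̄−μ₀)/SE = (59.55−64)/2.4597 = -1.8092

test statistic = -1.809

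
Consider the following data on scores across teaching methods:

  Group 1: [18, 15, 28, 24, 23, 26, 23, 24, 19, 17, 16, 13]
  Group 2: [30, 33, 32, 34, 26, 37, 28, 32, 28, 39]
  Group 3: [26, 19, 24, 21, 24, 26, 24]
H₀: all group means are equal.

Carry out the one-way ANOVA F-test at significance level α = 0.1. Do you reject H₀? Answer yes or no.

Group means [20.50, 31.90, 23.43], grand mean 25.138
SSB = Σnᵢ(x̄ᵢ−x̄)² = 735.834; SSW = ΣΣ(x−x̄ᵢ)² = 441.614
MSB = 735.834/2 = 367.9170; MSW = 441.614/26 = 16.9852
F = MSB/MSW = 21.6611
df = (2, 26)
p-value (upper-tail) = 0.00000
At α=0.1: p < α → reject H₀

reject H₀: yes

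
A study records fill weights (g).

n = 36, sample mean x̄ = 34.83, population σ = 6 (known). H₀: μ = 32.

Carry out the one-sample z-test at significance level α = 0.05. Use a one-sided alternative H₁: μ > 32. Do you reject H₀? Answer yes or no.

reject H₀: yes

SE = σ/√n = 6/√36 = 1.0000
z = (x̄−μ₀)/SE = (34.83−32)/1.0000 = 2.8300
p-value (one-sided, H₁ greater) = 0.00233
At α=0.05: p < α → reject H₀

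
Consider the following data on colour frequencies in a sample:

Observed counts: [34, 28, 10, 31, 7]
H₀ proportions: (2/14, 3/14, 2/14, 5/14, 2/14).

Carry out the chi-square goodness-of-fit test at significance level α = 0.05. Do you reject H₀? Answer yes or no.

n = 110; E_i = n·p_i = [15.71, 23.57, 15.71, 39.29, 15.71]
χ² = (34−15.71)²/15.71 + (28−23.57)²/23.57 + (10−15.71)²/15.71 + (31−39.29)²/39.29 + (7−15.71)²/15.71 = 30.7679
df = 4
p-value (upper-tail) = 0.00000
At α=0.05: p < α → reject H₀

reject H₀: yes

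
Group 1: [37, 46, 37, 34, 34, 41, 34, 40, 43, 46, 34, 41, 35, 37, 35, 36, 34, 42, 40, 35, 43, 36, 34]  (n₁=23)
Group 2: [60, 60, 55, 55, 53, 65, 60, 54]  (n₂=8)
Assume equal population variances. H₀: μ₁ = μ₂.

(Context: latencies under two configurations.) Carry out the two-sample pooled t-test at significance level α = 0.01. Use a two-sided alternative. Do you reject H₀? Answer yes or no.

reject H₀: yes

x̄₁=38.000, s₁=4.011, n₁=23
x̄₂=57.750, s₂=4.132, n₂=8
s_p² = [22·4.011² + 7·4.132²]/29 = 16.3276
SE = √(s_p²·(1/23+1/8)) = 1.6586
t = (38.000−57.750)/1.6586 = -11.9079
df = 29
p-value (two-sided) = 0.00000
At α=0.01: p < α → reject H₀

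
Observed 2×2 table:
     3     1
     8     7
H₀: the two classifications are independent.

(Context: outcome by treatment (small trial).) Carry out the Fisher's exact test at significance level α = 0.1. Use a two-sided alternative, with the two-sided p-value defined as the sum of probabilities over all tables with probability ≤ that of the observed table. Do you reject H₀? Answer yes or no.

reject H₀: no

Margins: r₁=4, r₂=15, c₁=11, c₂=8, n=19
p_obs = C(4,3)·C(15,8)/C(19,11); sum pmf over tables with pmf ≤ p_obs
p-value (two-sided) = 0.60268
At α=0.1: p ≥ α → fail to reject H₀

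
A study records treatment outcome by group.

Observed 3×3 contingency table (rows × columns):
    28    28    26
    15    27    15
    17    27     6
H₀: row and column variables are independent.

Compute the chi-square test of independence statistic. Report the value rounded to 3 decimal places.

Row totals [82, 57, 50], col totals [60, 82, 47], n=189
χ² = (28−26.03)²/26.03 + (28−35.58)²/35.58 + (26−20.39)²/20.39 + (15−18.10)²/18.10 + (27−24.73)²/24.73 + (15−14.17)²/14.17 + (17−15.87)²/15.87 + (27−21.69)²/21.69 + (6−12.43)²/12.43 = 8.7983
df = 4

test statistic = 8.798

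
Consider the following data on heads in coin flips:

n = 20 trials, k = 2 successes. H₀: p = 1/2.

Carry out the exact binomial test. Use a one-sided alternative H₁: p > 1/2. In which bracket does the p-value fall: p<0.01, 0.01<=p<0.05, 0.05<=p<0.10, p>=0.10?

p-value bracket: p>=0.10

Exact binomial: n=20, k=2, p₀=1/2=0.5000
P(X≥2) from Σ C(n,i)·p₀^i·(1−p₀)^(n−i)
p-value (one-sided, H₁ greater) = 0.99998
→ bracket: p>=0.10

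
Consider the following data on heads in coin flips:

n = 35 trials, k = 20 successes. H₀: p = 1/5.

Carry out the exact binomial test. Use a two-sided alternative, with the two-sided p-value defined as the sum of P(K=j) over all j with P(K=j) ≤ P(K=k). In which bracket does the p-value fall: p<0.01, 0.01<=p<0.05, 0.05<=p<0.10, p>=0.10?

p-value bracket: p<0.01

Exact binomial: n=35, k=20, p₀=1/5=0.2000
P(X=j) = C(n,j)·p₀^j·(1−p₀)^(n−j); p = Σ P(X=j) over j with P(X=j) ≤ P(X=20)
p-value (two-sided) = 0.00000
→ bracket: p<0.01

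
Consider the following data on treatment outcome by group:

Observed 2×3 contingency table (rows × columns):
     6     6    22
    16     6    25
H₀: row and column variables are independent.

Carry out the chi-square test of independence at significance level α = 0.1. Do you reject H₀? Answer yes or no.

reject H₀: no

Row totals [34, 47], col totals [22, 12, 47], n=81
χ² = (6−9.23)²/9.23 + (6−5.04)²/5.04 + (22−19.73)²/19.73 + (16−12.77)²/12.77 + (6−6.96)²/6.96 + (25−27.27)²/27.27 = 2.7206
df = 2
p-value (upper-tail) = 0.25658
At α=0.1: p ≥ α → fail to reject H₀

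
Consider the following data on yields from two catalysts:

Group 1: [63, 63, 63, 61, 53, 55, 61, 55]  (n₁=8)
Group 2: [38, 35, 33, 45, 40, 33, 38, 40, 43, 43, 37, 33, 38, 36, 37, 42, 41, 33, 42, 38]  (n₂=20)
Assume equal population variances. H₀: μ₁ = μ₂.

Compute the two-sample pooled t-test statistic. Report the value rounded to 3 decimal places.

x̄₁=59.250, s₁=4.200, n₁=8
x̄₂=38.250, s₂=3.712, n₂=20
s_p² = [7·4.200² + 19·3.712²]/26 = 14.8173
SE = √(s_p²·(1/8+1/20)) = 1.6103
t = (59.250−38.250)/1.6103 = 13.0411
df = 26

test statistic = 13.041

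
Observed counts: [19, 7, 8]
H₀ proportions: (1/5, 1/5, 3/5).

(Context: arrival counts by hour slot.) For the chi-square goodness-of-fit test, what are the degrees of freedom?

degrees of freedom = 2

df = k − 1 = 3 − 1 = 2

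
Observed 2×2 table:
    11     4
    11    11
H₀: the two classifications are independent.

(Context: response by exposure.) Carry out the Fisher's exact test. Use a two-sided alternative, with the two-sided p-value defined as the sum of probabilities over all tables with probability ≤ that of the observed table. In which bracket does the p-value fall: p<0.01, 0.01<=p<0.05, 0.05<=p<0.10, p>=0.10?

Margins: r₁=15, r₂=22, c₁=22, c₂=15, n=37
p_obs = C(15,11)·C(22,11)/C(37,22); sum pmf over tables with pmf ≤ p_obs
p-value (two-sided) = 0.18983
→ bracket: p>=0.10

p-value bracket: p>=0.10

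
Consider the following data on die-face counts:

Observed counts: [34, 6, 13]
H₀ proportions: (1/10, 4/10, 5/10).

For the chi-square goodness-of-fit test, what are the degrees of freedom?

df = k − 1 = 3 − 1 = 2

degrees of freedom = 2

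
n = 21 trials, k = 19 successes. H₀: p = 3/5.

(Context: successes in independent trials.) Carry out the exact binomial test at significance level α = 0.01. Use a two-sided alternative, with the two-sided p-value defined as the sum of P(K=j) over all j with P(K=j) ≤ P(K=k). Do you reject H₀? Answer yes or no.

Exact binomial: n=21, k=19, p₀=3/5=0.6000
P(X=j) = C(n,j)·p₀^j·(1−p₀)^(n−j); p = Σ P(X=j) over j with P(X=j) ≤ P(X=19)
p-value (two-sided) = 0.00321
At α=0.01: p < α → reject H₀

reject H₀: yes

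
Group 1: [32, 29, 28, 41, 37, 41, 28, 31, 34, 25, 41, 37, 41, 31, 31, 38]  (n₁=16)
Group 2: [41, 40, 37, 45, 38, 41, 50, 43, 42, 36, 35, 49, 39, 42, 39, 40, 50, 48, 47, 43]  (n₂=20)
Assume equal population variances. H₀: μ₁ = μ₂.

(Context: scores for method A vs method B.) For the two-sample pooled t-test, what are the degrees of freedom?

df = n₁ + n₂ − 2 = 16 + 20 − 2 = 34

degrees of freedom = 34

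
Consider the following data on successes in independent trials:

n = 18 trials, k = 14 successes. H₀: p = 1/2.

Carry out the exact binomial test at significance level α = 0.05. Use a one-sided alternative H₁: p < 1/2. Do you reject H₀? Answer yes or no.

reject H₀: no

Exact binomial: n=18, k=14, p₀=1/2=0.5000
P(X≤14) from Σ C(n,i)·p₀^i·(1−p₀)^(n−i)
p-value (one-sided, H₁ less) = 0.99623
At α=0.05: p ≥ α → fail to reject H₀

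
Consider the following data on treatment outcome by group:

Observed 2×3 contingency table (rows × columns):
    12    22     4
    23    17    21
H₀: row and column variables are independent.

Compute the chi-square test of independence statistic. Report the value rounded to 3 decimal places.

Row totals [38, 61], col totals [35, 39, 25], n=99
χ² = (12−13.43)²/13.43 + (22−14.97)²/14.97 + (4−9.60)²/9.60 + (23−21.57)²/21.57 + (17−24.03)²/24.03 + (21−15.40)²/15.40 = 10.9032
df = 2

test statistic = 10.903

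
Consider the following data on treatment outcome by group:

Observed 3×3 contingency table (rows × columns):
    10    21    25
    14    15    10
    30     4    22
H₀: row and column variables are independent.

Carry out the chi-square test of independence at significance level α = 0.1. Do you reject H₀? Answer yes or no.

reject H₀: yes

Row totals [56, 39, 56], col totals [54, 40, 57], n=151
χ² = (10−20.03)²/20.03 + (21−14.83)²/14.83 + (25−21.14)²/21.14 + (14−13.95)²/13.95 + (15−10.33)²/10.33 + (10−14.72)²/14.72 + (30−20.03)²/20.03 + (4−14.83)²/14.83 + (22−21.14)²/21.14 = 24.8273
df = 4
p-value (upper-tail) = 0.00005
At α=0.1: p < α → reject H₀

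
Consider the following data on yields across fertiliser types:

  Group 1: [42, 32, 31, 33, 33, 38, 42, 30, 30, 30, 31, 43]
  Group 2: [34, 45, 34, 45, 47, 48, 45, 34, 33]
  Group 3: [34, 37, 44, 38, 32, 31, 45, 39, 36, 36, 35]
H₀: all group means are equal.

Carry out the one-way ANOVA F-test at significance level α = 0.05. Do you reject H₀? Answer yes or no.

reject H₀: no

Group means [34.58, 40.56, 37.00], grand mean 37.094
SSB = Σnᵢ(x̄ᵢ−x̄)² = 183.580; SSW = ΣΣ(x−x̄ᵢ)² = 829.139
MSB = 183.580/2 = 91.7899; MSW = 829.139/29 = 28.5910
F = MSB/MSW = 3.2104
df = (2, 29)
p-value (upper-tail) = 0.05502
At α=0.05: p ≥ α → fail to reject H₀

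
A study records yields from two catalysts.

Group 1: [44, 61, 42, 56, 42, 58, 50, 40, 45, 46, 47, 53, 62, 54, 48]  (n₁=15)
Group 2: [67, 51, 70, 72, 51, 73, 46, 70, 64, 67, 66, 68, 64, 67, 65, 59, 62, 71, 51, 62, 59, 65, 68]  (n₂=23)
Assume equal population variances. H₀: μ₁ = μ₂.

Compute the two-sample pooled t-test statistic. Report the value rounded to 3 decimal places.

x̄₁=49.867, s₁=7.110, n₁=15
x̄₂=63.391, s₂=7.421, n₂=23
s_p² = [14·7.110² + 22·7.421²]/36 = 53.3114
SE = √(s_p²·(1/15+1/23)) = 2.4232
t = (49.867−63.391)/2.4232 = -5.5813
df = 36

test statistic = -5.581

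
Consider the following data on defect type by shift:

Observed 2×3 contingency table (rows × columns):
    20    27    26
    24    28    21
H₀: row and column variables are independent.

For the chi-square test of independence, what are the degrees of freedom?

df = (r−1)(c−1) = (2−1)·(3−1) = 2

degrees of freedom = 2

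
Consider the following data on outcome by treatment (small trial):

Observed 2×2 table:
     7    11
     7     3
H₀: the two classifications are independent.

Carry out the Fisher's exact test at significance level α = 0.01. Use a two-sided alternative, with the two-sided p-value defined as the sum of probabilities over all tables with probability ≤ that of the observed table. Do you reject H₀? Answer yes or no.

reject H₀: no

Margins: r₁=18, r₂=10, c₁=14, c₂=14, n=28
p_obs = C(18,7)·C(10,7)/C(28,14); sum pmf over tables with pmf ≤ p_obs
p-value (two-sided) = 0.23646
At α=0.01: p ≥ α → fail to reject H₀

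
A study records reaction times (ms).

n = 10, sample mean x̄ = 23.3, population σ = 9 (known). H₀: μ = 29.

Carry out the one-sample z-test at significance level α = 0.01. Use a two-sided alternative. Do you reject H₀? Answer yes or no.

SE = σ/√n = 9/√10 = 2.8460
z = (x̄−μ₀)/SE = (23.3−29)/2.8460 = -2.0028
p-value (two-sided) = 0.04520
At α=0.01: p ≥ α → fail to reject H₀

reject H₀: no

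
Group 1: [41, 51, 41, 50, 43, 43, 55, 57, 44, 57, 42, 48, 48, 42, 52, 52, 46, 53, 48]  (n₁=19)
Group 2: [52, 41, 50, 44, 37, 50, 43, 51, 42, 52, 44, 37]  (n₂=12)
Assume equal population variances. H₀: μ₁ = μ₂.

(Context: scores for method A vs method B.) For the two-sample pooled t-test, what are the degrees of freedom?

df = n₁ + n₂ − 2 = 19 + 12 − 2 = 29

degrees of freedom = 29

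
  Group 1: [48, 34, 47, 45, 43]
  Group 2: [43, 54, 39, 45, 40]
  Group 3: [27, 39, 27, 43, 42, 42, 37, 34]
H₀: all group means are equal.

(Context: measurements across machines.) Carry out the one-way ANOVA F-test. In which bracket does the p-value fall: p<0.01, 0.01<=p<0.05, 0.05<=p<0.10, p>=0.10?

Group means [43.40, 44.20, 36.38], grand mean 40.500
SSB = Σnᵢ(x̄ᵢ−x̄)² = 246.625; SSW = ΣΣ(x−x̄ᵢ)² = 563.875
MSB = 246.625/2 = 123.3125; MSW = 563.875/15 = 37.5917
F = MSB/MSW = 3.2803
df = (2, 15)
p-value (upper-tail) = 0.06580
→ bracket: 0.05<=p<0.10

p-value bracket: 0.05<=p<0.10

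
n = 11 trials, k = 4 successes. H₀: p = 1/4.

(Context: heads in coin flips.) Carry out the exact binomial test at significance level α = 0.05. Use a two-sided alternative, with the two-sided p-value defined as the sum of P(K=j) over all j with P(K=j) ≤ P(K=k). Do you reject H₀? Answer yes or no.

reject H₀: no

Exact binomial: n=11, k=4, p₀=1/4=0.2500
P(X=j) = C(n,j)·p₀^j·(1−p₀)^(n−j); p = Σ P(X=j) over j with P(X=j) ≤ P(X=4)
p-value (two-sided) = 0.48379
At α=0.05: p ≥ α → fail to reject H₀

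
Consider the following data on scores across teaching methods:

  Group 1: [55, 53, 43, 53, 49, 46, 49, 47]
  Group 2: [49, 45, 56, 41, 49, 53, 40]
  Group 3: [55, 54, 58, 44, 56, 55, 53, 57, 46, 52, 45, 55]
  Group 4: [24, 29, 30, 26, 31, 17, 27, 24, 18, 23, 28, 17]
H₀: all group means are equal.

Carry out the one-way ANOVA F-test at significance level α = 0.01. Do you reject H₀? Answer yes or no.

Group means [49.38, 47.57, 52.50, 24.50], grand mean 42.359
SSB = Σnᵢ(x̄ᵢ−x̄)² = 5645.385; SSW = ΣΣ(x−x̄ᵢ)² = 853.589
MSB = 5645.385/3 = 1881.7950; MSW = 853.589/35 = 24.3883
F = MSB/MSW = 77.1599
df = (3, 35)
p-value (upper-tail) = 0.00000
At α=0.01: p < α → reject H₀

reject H₀: yes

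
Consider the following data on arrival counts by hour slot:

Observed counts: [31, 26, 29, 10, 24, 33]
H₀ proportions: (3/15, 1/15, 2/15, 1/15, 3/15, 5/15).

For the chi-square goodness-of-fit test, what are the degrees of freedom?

degrees of freedom = 5

df = k − 1 = 6 − 1 = 5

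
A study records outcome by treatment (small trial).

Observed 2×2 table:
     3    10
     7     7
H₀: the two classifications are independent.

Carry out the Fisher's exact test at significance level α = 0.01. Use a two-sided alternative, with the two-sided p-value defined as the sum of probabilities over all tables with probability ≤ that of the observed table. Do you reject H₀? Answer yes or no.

Margins: r₁=13, r₂=14, c₁=10, c₂=17, n=27
p_obs = C(13,3)·C(14,7)/C(27,10); sum pmf over tables with pmf ≤ p_obs
p-value (two-sided) = 0.23646
At α=0.01: p ≥ α → fail to reject H₀

reject H₀: no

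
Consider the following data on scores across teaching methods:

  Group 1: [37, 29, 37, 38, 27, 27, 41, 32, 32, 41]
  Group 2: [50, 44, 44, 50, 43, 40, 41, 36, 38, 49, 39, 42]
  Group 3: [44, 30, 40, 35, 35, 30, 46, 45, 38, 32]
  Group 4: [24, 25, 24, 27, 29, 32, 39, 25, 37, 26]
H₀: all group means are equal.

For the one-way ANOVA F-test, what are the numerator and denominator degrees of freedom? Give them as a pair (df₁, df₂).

k = 4 groups, N = 42 total
df = (k−1, N−k) = (4−1, 42−4) = (3, 38)

degrees of freedom = [3, 38]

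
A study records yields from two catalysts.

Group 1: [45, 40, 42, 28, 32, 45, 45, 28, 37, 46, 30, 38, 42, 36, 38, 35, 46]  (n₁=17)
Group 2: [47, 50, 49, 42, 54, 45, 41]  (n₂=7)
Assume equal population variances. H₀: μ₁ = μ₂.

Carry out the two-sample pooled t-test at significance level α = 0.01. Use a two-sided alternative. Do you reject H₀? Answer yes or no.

reject H₀: yes

x̄₁=38.412, s₁=6.236, n₁=17
x̄₂=46.857, s₂=4.598, n₂=7
s_p² = [16·6.236² + 6·4.598²]/22 = 34.0443
SE = √(s_p²·(1/17+1/7)) = 2.6203
t = (38.412−46.857)/2.6203 = -3.2230
df = 22
p-value (two-sided) = 0.00391
At α=0.01: p < α → reject H₀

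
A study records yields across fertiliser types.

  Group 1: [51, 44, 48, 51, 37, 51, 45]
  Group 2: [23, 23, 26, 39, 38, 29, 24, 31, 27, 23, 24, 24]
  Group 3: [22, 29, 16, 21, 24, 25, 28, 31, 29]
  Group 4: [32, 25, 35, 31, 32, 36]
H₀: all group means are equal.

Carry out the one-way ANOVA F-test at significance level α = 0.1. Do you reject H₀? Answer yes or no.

Group means [46.71, 27.58, 25.00, 31.83], grand mean 31.588
SSB = Σnᵢ(x̄ᵢ−x̄)² = 2185.057; SSW = ΣΣ(x−x̄ᵢ)² = 777.179
MSB = 2185.057/3 = 728.3522; MSW = 777.179/30 = 25.9060
F = MSB/MSW = 28.1152
df = (3, 30)
p-value (upper-tail) = 0.00000
At α=0.1: p < α → reject H₀

reject H₀: yes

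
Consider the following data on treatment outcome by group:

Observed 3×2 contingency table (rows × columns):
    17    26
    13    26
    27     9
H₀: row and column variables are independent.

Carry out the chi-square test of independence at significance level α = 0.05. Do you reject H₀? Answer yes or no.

Row totals [43, 39, 36], col totals [57, 61], n=118
χ² = (17−20.77)²/20.77 + (26−22.23)²/22.23 + (13−18.84)²/18.84 + (26−20.16)²/20.16 + (27−17.39)²/17.39 + (9−18.61)²/18.61 = 15.0988
df = 2
p-value (upper-tail) = 0.00053
At α=0.05: p < α → reject H₀

reject H₀: yes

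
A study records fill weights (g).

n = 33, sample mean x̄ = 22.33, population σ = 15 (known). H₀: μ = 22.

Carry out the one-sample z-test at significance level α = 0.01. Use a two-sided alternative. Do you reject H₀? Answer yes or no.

SE = σ/√n = 15/√33 = 2.6112
z = (x̄−μ₀)/SE = (22.33−22)/2.6112 = 0.1264
p-value (two-sided) = 0.89943
At α=0.01: p ≥ α → fail to reject H₀

reject H₀: no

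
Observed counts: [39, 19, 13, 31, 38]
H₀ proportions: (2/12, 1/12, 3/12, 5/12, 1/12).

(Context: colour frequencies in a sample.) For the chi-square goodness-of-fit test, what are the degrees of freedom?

degrees of freedom = 4

df = k − 1 = 5 − 1 = 4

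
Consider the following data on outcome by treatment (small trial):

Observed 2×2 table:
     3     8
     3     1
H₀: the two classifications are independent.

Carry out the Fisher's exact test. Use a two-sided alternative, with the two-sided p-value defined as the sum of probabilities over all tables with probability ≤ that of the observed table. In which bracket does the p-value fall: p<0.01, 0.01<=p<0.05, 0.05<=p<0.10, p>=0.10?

Margins: r₁=11, r₂=4, c₁=6, c₂=9, n=15
p_obs = C(11,3)·C(4,3)/C(15,6); sum pmf over tables with pmf ≤ p_obs
p-value (two-sided) = 0.23516
→ bracket: p>=0.10

p-value bracket: p>=0.10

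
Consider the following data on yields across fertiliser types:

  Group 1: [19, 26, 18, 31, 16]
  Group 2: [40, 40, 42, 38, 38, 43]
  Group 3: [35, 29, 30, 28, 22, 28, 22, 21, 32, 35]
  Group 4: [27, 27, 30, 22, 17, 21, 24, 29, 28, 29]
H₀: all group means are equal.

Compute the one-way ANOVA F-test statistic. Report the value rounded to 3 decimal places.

test statistic = 17.424

Group means [22.00, 40.17, 28.20, 25.40], grand mean 28.613
SSB = Σnᵢ(x̄ᵢ−x̄)² = 1124.522; SSW = ΣΣ(x−x̄ᵢ)² = 580.833
MSB = 1124.522/3 = 374.8405; MSW = 580.833/27 = 21.5123
F = MSB/MSW = 17.4244
df = (3, 27)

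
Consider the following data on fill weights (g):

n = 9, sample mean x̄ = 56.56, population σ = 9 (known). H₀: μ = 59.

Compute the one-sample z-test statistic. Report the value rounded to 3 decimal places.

test statistic = -0.813

SE = σ/√n = 9/√9 = 3.0000
z = (x̄−μ₀)/SE = (56.56−59)/3.0000 = -0.8133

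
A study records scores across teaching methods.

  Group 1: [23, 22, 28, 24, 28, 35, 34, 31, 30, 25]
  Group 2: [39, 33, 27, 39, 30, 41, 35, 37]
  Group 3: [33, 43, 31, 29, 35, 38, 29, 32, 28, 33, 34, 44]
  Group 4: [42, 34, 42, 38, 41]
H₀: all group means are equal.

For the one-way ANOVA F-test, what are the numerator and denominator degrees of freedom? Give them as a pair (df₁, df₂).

degrees of freedom = [3, 31]

k = 4 groups, N = 35 total
df = (k−1, N−k) = (4−1, 35−4) = (3, 31)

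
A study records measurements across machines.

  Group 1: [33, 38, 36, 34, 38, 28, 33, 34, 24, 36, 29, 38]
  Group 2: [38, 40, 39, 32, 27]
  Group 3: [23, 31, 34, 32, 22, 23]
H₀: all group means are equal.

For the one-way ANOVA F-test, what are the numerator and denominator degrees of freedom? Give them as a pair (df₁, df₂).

k = 3 groups, N = 23 total
df = (k−1, N−k) = (3−1, 23−3) = (2, 20)

degrees of freedom = [2, 20]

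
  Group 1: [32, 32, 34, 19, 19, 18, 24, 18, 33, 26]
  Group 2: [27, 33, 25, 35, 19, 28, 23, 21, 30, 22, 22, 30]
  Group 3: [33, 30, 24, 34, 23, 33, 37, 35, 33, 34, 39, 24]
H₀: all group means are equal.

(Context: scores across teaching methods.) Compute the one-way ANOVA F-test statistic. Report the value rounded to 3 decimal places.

test statistic = 3.924

Group means [25.50, 26.25, 31.58], grand mean 27.912
SSB = Σnᵢ(x̄ᵢ−x̄)² = 253.069; SSW = ΣΣ(x−x̄ᵢ)² = 999.667
MSB = 253.069/2 = 126.5343; MSW = 999.667/31 = 32.2473
F = MSB/MSW = 3.9239
df = (2, 31)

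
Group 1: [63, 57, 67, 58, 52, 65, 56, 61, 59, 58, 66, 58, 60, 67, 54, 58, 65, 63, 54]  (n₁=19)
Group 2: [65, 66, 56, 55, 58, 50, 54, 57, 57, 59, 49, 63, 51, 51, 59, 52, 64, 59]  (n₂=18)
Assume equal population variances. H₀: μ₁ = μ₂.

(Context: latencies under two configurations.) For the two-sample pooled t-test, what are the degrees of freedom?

degrees of freedom = 35

df = n₁ + n₂ − 2 = 19 + 18 − 2 = 35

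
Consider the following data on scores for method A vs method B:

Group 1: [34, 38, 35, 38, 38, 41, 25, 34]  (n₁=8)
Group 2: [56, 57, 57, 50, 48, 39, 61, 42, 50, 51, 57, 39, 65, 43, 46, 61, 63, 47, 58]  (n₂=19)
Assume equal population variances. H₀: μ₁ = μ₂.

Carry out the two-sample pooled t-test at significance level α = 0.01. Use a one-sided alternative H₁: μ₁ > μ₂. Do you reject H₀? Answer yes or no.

x̄₁=35.375, s₁=4.838, n₁=8
x̄₂=52.105, s₂=8.110, n₂=19
s_p² = [7·4.838² + 18·8.110²]/25 = 53.9066
SE = √(s_p²·(1/8+1/19)) = 3.0944
t = (35.375−52.105)/3.0944 = -5.4066
df = 25
p-value (one-sided, H₁ greater) = 0.99999
At α=0.01: p ≥ α → fail to reject H₀

reject H₀: no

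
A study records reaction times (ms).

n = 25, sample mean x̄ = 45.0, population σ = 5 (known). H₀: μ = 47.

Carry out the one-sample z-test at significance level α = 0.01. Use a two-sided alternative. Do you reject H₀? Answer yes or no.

SE = σ/√n = 5/√25 = 1.0000
z = (x̄−μ₀)/SE = (45.0−47)/1.0000 = -2.0000
p-value (two-sided) = 0.04550
At α=0.01: p ≥ α → fail to reject H₀

reject H₀: no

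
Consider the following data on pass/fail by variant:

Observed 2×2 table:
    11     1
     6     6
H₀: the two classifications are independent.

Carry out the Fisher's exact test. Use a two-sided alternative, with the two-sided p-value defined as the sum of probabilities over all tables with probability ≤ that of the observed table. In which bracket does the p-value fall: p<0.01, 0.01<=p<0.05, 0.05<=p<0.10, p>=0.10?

Margins: r₁=12, r₂=12, c₁=17, c₂=7, n=24
p_obs = C(12,11)·C(12,6)/C(24,17); sum pmf over tables with pmf ≤ p_obs
p-value (two-sided) = 0.06865
→ bracket: 0.05<=p<0.10

p-value bracket: 0.05<=p<0.10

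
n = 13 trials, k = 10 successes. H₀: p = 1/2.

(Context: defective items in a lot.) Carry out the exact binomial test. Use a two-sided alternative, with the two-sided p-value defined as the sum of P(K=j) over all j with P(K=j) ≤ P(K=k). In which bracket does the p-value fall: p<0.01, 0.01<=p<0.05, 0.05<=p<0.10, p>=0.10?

p-value bracket: 0.05<=p<0.10

Exact binomial: n=13, k=10, p₀=1/2=0.5000
P(X=j) = C(n,j)·p₀^j·(1−p₀)^(n−j); p = Σ P(X=j) over j with P(X=j) ≤ P(X=10)
p-value (two-sided) = 0.09229
→ bracket: 0.05<=p<0.10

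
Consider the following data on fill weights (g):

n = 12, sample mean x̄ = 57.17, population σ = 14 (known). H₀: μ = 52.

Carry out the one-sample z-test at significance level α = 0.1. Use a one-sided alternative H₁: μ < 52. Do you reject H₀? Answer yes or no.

SE = σ/√n = 14/√12 = 4.0415
z = (x̄−μ₀)/SE = (57.17−52)/4.0415 = 1.2792
p-value (one-sided, H₁ less) = 0.89959
At α=0.1: p ≥ α → fail to reject H₀

reject H₀: no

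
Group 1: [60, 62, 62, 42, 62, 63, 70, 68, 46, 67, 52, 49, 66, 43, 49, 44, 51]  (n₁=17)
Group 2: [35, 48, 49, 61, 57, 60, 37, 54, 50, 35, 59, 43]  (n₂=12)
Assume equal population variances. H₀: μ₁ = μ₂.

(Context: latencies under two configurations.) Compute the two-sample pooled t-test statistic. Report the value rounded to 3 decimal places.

x̄₁=56.235, s₁=9.621, n₁=17
x̄₂=49.000, s₂=9.667, n₂=12
s_p² = [16·9.621² + 11·9.667²]/27 = 92.9281
SE = √(s_p²·(1/17+1/12)) = 3.6346
t = (56.235−49.000)/3.6346 = 1.9907
df = 27

test statistic = 1.991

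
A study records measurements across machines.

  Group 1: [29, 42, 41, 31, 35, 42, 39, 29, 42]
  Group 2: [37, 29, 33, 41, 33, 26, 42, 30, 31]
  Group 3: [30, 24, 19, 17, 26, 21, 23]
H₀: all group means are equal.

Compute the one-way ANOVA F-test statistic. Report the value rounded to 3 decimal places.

test statistic = 14.360

Group means [36.67, 33.56, 22.86], grand mean 31.680
SSB = Σnᵢ(x̄ᵢ−x̄)² = 800.361; SSW = ΣΣ(x−x̄ᵢ)² = 613.079
MSB = 800.361/2 = 400.1803; MSW = 613.079/22 = 27.8672
F = MSB/MSW = 14.3602
df = (2, 22)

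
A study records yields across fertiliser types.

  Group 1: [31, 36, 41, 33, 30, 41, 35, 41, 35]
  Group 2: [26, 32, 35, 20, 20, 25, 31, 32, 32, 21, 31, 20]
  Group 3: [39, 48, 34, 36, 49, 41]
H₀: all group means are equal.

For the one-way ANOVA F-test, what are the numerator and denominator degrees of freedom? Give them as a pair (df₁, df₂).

degrees of freedom = [2, 24]

k = 3 groups, N = 27 total
df = (k−1, N−k) = (3−1, 27−3) = (2, 24)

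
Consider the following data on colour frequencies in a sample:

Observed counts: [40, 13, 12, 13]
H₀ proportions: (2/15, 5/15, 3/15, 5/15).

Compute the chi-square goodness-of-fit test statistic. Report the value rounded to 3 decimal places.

n = 78; E_i = n·p_i = [10.40, 26.00, 15.60, 26.00]
χ² = (40−10.40)²/10.40 + (13−26.00)²/26.00 + (12−15.60)²/15.60 + (13−26.00)²/26.00 = 98.0769
df = 3

test statistic = 98.077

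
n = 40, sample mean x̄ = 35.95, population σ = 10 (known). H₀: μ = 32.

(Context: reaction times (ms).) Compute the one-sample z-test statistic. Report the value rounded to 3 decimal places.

SE = σ/√n = 10/√40 = 1.5811
z = (x̄−μ₀)/SE = (35.95−32)/1.5811 = 2.4982

test statistic = 2.498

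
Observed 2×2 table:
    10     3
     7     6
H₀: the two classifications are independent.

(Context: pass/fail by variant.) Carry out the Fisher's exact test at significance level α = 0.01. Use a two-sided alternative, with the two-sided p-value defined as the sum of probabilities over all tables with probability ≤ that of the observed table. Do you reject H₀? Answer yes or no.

Margins: r₁=13, r₂=13, c₁=17, c₂=9, n=26
p_obs = C(13,10)·C(13,7)/C(26,17); sum pmf over tables with pmf ≤ p_obs
p-value (two-sided) = 0.41098
At α=0.01: p ≥ α → fail to reject H₀

reject H₀: no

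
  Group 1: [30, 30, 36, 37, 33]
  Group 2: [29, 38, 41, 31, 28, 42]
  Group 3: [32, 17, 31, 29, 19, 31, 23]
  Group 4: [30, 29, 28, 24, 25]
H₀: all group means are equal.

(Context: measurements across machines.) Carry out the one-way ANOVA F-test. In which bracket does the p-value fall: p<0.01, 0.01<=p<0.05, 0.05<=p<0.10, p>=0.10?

p-value bracket: 0.01<=p<0.05

Group means [33.20, 34.83, 26.00, 27.20], grand mean 30.130
SSB = Σnᵢ(x̄ᵢ−x̄)² = 342.175; SSW = ΣΣ(x−x̄ᵢ)² = 498.433
MSB = 342.175/3 = 114.0585; MSW = 498.433/19 = 26.2333
F = MSB/MSW = 4.3478
df = (3, 19)
p-value (upper-tail) = 0.01714
→ bracket: 0.01<=p<0.05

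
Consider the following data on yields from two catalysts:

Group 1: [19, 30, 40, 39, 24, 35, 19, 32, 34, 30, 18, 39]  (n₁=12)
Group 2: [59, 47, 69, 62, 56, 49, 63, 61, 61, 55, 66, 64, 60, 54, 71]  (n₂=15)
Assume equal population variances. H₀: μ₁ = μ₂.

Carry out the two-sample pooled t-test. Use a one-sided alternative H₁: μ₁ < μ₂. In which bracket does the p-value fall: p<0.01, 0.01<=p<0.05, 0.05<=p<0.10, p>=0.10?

x̄₁=29.917, s₁=8.140, n₁=12
x̄₂=59.800, s₂=6.742, n₂=15
s_p² = [11·8.140² + 14·6.742²]/25 = 54.6127
SE = √(s_p²·(1/12+1/15)) = 2.8621
t = (29.917−59.800)/2.8621 = -10.4409
df = 25
p-value (one-sided, H₁ less) = 0.00000
→ bracket: p<0.01

p-value bracket: p<0.01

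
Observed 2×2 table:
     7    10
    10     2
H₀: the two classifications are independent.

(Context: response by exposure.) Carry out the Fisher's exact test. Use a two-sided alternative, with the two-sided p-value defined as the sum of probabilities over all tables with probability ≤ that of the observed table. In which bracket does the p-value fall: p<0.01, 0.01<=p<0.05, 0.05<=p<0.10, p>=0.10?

p-value bracket: 0.05<=p<0.10

Margins: r₁=17, r₂=12, c₁=17, c₂=12, n=29
p_obs = C(17,7)·C(12,10)/C(29,17); sum pmf over tables with pmf ≤ p_obs
p-value (two-sided) = 0.05348
→ bracket: 0.05<=p<0.10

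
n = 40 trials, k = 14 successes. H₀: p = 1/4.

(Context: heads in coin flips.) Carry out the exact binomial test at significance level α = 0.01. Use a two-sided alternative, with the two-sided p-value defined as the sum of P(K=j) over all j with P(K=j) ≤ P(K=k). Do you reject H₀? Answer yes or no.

reject H₀: no

Exact binomial: n=40, k=14, p₀=1/4=0.2500
P(X=j) = C(n,j)·p₀^j·(1−p₀)^(n−j); p = Σ P(X=j) over j with P(X=j) ≤ P(X=14)
p-value (two-sided) = 0.14651
At α=0.01: p ≥ α → fail to reject H₀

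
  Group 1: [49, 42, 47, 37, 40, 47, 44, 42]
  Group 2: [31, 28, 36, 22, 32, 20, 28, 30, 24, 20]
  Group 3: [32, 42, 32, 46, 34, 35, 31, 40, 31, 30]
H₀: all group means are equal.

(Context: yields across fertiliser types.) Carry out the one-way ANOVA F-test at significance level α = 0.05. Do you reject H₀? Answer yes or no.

reject H₀: yes

Group means [43.50, 27.10, 35.30], grand mean 34.714
SSB = Σnᵢ(x̄ᵢ−x̄)² = 1200.714; SSW = ΣΣ(x−x̄ᵢ)² = 649.000
MSB = 1200.714/2 = 600.3571; MSW = 649.000/25 = 25.9600
F = MSB/MSW = 23.1262
df = (2, 25)
p-value (upper-tail) = 0.00000
At α=0.05: p < α → reject H₀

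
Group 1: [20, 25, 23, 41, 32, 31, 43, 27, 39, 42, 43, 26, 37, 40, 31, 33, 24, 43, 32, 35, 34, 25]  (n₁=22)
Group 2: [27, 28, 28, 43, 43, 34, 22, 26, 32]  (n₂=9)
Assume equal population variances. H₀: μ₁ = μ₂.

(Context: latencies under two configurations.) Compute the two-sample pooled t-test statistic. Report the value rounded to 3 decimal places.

x̄₁=33.000, s₁=7.316, n₁=22
x̄₂=31.444, s₂=7.384, n₂=9
s_p² = [21·7.316² + 8·7.384²]/29 = 53.8008
SE = √(s_p²·(1/22+1/9)) = 2.9023
t = (33.000−31.444)/2.9023 = 0.5360
df = 29

test statistic = 0.536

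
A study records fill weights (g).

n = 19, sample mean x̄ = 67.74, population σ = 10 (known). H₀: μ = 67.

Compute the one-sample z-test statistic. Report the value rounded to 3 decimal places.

test statistic = 0.323

SE = σ/√n = 10/√19 = 2.2942
z = (x̄−μ₀)/SE = (67.74−67)/2.2942 = 0.3226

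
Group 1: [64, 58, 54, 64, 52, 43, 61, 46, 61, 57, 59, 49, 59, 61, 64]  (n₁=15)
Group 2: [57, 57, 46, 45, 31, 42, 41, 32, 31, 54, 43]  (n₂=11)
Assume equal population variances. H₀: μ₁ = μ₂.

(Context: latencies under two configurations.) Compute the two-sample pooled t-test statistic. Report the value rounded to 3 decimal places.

test statistic = 4.148

x̄₁=56.800, s₁=6.646, n₁=15
x̄₂=43.545, s₂=9.678, n₂=11
s_p² = [14·6.646² + 10·9.678²]/24 = 64.7970
SE = √(s_p²·(1/15+1/11)) = 3.1954
t = (56.800−43.545)/3.1954 = 4.1480
df = 24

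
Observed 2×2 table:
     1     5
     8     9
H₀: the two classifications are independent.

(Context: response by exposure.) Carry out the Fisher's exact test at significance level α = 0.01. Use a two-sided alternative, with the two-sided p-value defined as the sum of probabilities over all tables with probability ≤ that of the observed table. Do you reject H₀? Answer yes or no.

Margins: r₁=6, r₂=17, c₁=9, c₂=14, n=23
p_obs = C(6,1)·C(17,8)/C(23,9); sum pmf over tables with pmf ≤ p_obs
p-value (two-sided) = 0.34013
At α=0.01: p ≥ α → fail to reject H₀

reject H₀: no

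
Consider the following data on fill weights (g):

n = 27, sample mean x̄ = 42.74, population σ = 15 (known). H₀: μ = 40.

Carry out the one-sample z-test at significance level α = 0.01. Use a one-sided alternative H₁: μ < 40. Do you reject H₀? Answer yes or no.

SE = σ/√n = 15/√27 = 2.8868
z = (x̄−μ₀)/SE = (42.74−40)/2.8868 = 0.9492
p-value (one-sided, H₁ less) = 0.82873
At α=0.01: p ≥ α → fail to reject H₀

reject H₀: no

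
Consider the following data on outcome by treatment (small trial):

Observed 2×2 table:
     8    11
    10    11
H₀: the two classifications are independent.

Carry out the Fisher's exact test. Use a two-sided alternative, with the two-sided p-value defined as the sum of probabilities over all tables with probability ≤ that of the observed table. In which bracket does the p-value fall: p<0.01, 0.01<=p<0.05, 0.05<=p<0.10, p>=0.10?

p-value bracket: p>=0.10

Margins: r₁=19, r₂=21, c₁=18, c₂=22, n=40
p_obs = C(19,8)·C(21,10)/C(40,18); sum pmf over tables with pmf ≤ p_obs
p-value (two-sided) = 0.76052
→ bracket: p>=0.10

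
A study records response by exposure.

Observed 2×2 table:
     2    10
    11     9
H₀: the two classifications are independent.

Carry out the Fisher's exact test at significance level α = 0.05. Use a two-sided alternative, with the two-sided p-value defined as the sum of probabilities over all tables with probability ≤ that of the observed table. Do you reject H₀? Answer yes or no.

reject H₀: no

Margins: r₁=12, r₂=20, c₁=13, c₂=19, n=32
p_obs = C(12,2)·C(20,11)/C(32,13); sum pmf over tables with pmf ≤ p_obs
p-value (two-sided) = 0.06187
At α=0.05: p ≥ α → fail to reject H₀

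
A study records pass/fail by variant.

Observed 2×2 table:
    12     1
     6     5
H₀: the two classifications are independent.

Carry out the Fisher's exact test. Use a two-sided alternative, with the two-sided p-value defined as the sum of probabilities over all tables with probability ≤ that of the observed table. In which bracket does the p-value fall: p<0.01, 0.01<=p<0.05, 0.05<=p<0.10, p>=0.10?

Margins: r₁=13, r₂=11, c₁=18, c₂=6, n=24
p_obs = C(13,12)·C(11,6)/C(24,18); sum pmf over tables with pmf ≤ p_obs
p-value (two-sided) = 0.06080
→ bracket: 0.05<=p<0.10

p-value bracket: 0.05<=p<0.10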